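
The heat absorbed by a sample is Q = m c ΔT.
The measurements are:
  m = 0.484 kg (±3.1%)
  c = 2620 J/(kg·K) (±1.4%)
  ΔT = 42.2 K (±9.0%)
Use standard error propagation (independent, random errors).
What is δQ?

5150 J

Q is a product of powers, so relative uncertainties combine in quadrature:
  (1·δm/m)² = (1×0.0310)² = 0.000961;  (1·δc/c)² = (1×0.0140)² = 0.000196;  (1·δΔT/ΔT)² = (1×0.0900)² = 0.00810
δQ/Q = √(0.00926) = 0.0962
Q = 53500 J, so δQ = 0.0962 × 53500 = 5150 J.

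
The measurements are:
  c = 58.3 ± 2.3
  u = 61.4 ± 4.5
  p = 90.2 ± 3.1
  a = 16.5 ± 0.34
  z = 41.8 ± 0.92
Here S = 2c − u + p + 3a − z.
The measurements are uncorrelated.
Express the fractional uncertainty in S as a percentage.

4.75%

Sums and differences: (δS)² = Σ (cᵢ δxᵢ)².
  (2·δc)² = 21.2;  (δu)² = 20.2;  (δp)² = 9.61;  (3·δa)² = 1.04;  (δz)² = 0.846
δS = √(52.9) = 7.27
S = 153, so δS/S = 7.27/153 = 0.0475.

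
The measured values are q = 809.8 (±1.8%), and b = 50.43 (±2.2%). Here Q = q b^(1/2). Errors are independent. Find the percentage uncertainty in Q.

Relative error in a monomial: (δQ/Q)² = Σ (nᵢ · δxᵢ/xᵢ)².
  (1·δq/q)² = (1×0.0180)² = 0.000324;  (½·δb/b)² = (0.5×0.0220)² = 0.000121
δQ/Q = √(0.000445) = 0.0211

2.11%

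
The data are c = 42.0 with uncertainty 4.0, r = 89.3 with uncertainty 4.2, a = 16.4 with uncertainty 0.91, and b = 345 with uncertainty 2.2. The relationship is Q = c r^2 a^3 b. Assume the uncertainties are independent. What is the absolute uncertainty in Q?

Products/powers → add relative errors in quadrature, weighted by exponent:
  (1·δc/c)² = (1×0.0952)² = 0.00907;  (2·δr/r)² = (2×0.0470)² = 0.00885;  (3·δa/a)² = (3×0.0555)² = 0.0277;  (1·δb/b)² = (1×0.00638)² = 4.07e-05
δQ/Q = √(0.0457) = 0.214
Q = 5.1e+11, so δQ = 0.214 × 5.1e+11 = 1.09e+11.

1.09e+11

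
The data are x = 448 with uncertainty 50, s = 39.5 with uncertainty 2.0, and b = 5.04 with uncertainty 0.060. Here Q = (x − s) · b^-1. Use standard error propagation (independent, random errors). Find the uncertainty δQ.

9.98

Let u = x − s = 408. δu = √(δx² + δs²) = √(2500 + 4.00) = 50.0, so δu/u = 0.122.
Q is then a monomial in u, b:
δQ/Q = √((δu/u)² + (-1·δb/b)²) = √(0.0150 + 0.000142) = 0.123
Q = 81.1, so δQ = 0.123 × 81.1 = 9.98.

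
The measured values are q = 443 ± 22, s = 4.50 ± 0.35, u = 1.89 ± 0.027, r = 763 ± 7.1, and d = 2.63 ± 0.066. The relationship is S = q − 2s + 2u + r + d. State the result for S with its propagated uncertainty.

1200 ± 23.1

Absolute uncertainties add in quadrature for a linear combination:
  (δq)² = 484;  (2·δs)² = 0.490;  (2·δu)² = 0.00292;  (δr)² = 50.4;  (δd)² = 0.00436
δS = √(535) = 23.1
S = 1200.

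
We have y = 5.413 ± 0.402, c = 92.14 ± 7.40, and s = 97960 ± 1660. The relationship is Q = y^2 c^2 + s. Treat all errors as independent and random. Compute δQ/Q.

Let p = y^2·c^2 = 248800. δp/p = √((2·δy/y)² + (2·δc/c)²) = √(0.0221 + 0.0258) = 0.219, so δp = 54400.
Q = p + s: δQ = √(δp² + δs²) = √(2.96e+09 + 2.76e+06) = 54400
Q = 346700, so δQ/Q = 54400/346700 = 0.157.

0.157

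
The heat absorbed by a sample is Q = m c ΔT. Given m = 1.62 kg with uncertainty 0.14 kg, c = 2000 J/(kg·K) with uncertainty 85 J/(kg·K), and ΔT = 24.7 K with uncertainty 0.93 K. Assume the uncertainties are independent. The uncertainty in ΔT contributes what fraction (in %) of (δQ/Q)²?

13.3%

(δQ/Q)² = (1·δm/m)² + (1·δc/c)² + (1·δΔT/ΔT)²
  m term: (1×0.0864)² = 0.00747
  c term: (1×0.0425)² = 0.00181
  ΔT term: (1×0.0377)² = 0.00142
Total = 0.0107. Share from ΔT = 0.00142/0.0107 = 0.133.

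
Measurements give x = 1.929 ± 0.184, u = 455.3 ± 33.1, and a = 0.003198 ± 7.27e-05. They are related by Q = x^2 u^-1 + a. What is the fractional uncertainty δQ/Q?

0.147

Let p = x^2·u^-1 = 0.008173. δp/p = √((2·δx/x)² + (-1·δu/u)²) = √(0.0364 + 0.00529) = 0.204, so δp = 0.00167.
Q = p + a: δQ = √(δp² + δa²) = √(2.78e-06 + 5.29e-09) = 0.00167
Q = 0.01137, so δQ/Q = 0.00167/0.01137 = 0.147.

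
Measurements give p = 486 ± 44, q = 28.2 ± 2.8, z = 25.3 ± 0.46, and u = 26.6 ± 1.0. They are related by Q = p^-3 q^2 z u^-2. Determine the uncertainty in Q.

8.55e-08

Relative error in a monomial: (δQ/Q)² = Σ (nᵢ · δxᵢ/xᵢ)².
  (-3·δp/p)² = (-3×0.0905)² = 0.0738;  (2·δq/q)² = (2×0.0993)² = 0.0394;  (1·δz/z)² = (1×0.0182)² = 0.000331;  (-2·δu/u)² = (-2×0.0376)² = 0.00565
δQ/Q = √(0.119) = 0.345
Q = 2.48e-07, so δQ = 0.345 × 2.48e-07 = 8.55e-08.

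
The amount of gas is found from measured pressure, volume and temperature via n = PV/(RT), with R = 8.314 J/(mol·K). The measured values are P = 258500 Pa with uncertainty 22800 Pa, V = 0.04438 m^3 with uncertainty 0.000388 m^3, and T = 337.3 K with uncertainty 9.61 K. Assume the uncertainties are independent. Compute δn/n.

Since n is a product/quotient, work with relative uncertainties:
  (1·δP/P)² = (1×0.0882)² = 0.00778;  (1·δV/V)² = (1×0.00874)² = 7.64e-05;  (-1·δT/T)² = (-1×0.0285)² = 0.000812
δn/n = √(0.00867) = 0.0931

0.0931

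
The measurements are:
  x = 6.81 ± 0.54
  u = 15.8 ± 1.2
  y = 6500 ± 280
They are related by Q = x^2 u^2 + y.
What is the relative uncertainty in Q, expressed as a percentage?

Let p = x^2·u^2 = 11600. δp/p = √((2·δx/x)² + (2·δu/u)²) = √(0.0252 + 0.0231) = 0.220, so δp = 2540.
Q = p + y: δQ = √(δp² + δy²) = √(6.46e+06 + 78400) = 2560
Q = 18100, so δQ/Q = 2560/18100 = 0.141.

14.1%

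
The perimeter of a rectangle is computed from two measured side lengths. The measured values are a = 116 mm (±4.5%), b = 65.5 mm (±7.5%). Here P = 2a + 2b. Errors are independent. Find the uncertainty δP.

Each term contributes (cᵢ δxᵢ)² to (δP)²:
  (2·δa)² = 109;  (2·δb)² = 96.5
δP = √(206) = 14.3 mm

14.3 mm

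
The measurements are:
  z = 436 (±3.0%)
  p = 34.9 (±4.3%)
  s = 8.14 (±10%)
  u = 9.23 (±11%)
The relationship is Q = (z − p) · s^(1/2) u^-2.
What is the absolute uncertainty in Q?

3.06

Let w = z − p = 401. δw = √(δz² + δp²) = √(171 + 2.25) = 13.2, so δw/w = 0.0328.
Q is then a monomial in w, s, u:
δQ/Q = √((δw/w)² + (½·δs/s)² + (-2·δu/u)²) = √(0.00108 + 0.00250 + 0.0484) = 0.228
Q = 13.4, so δQ = 0.228 × 13.4 = 3.06.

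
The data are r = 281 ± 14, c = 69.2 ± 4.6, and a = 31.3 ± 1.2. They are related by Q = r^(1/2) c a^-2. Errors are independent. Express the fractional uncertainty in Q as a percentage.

Relative error in a monomial: (δQ/Q)² = Σ (nᵢ · δxᵢ/xᵢ)².
  (½·δr/r)² = (0.5×0.0498)² = 0.000621;  (1·δc/c)² = (1×0.0665)² = 0.00442;  (-2·δa/a)² = (-2×0.0383)² = 0.00588
δQ/Q = √(0.0109) = 0.104

10.4%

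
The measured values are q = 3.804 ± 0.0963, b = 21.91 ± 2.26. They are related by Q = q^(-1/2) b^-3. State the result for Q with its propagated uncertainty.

(4.875 ± 1.51) × 10^-5

Q is a product of powers, so relative uncertainties combine in quadrature:
  (−½·δq/q)² = (-0.5×0.0253)² = 0.000160;  (-3·δb/b)² = (-3×0.103)² = 0.0958
δQ/Q = √(0.0959) = 0.310
Q = 4.875e-05, so δQ = 0.310 × 4.875e-05 = 1.51e-05.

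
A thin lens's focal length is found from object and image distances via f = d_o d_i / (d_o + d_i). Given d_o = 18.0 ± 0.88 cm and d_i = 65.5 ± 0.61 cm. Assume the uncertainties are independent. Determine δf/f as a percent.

∂f/∂d_o = (d_i/(d_o+d_i))² = 0.615;  ∂f/∂d_i = (d_o/(d_o+d_i))² = 0.0465
δf = √((∂f/∂d_o · δd_o)² + (∂f/∂d_i · δd_i)²) = √(0.293 + 0.000804) = 0.542 cm
f = 14.1 cm, so δf/f = 0.542/14.1 = 0.0384.

3.84%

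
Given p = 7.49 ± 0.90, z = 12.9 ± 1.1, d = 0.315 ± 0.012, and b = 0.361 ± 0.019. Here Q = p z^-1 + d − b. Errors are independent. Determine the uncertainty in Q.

0.0885

Let w = p·z^-1 = 0.581. δw/w = √((1·δp/p)² + (-1·δz/z)²) = √(0.0144 + 0.00727) = 0.147, so δw = 0.0855.
Q = w + d − b: δQ = √(δw² + δd² + δb²) = √(0.00732 + 0.000144 + 0.000361) = 0.0885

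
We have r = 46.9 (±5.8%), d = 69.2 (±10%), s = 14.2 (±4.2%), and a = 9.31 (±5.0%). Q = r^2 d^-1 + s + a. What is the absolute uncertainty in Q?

4.93

Let p = r^2·d^-1 = 31.8. δp/p = √((2·δr/r)² + (-1·δd/d)²) = √(0.0135 + 0.0100) = 0.153, so δp = 4.87.
Q = p + s + a: δQ = √(δp² + δs² + δa²) = √(23.7 + 0.356 + 0.217) = 4.93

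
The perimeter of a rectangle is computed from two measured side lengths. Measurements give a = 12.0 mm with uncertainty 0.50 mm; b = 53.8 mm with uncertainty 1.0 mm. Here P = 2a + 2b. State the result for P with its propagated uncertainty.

Absolute uncertainties add in quadrature for a linear combination:
  (2·δa)² = 1.00;  (2·δb)² = 4.00
δP = √(5.00) = 2.24 mm
P = 132 mm.

132 ± 2.24 mm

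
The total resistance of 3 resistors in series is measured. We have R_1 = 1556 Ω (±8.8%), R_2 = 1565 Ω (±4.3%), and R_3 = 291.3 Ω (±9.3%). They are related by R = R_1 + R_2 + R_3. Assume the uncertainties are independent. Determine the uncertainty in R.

Absolute uncertainties add in quadrature for a linear combination:
  (δR_1)² = 18700;  (δR_2)² = 4530;  (δR_3)² = 734
δR = √(24000) = 155 Ω

155 Ω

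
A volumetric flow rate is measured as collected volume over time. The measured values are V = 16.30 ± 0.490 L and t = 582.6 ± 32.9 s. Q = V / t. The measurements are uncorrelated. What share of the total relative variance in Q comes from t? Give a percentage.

(δQ/Q)² = (1·δV/V)² + (-1·δt/t)²
  V term: (1×0.0301)² = 0.000904
  t term: (-1×0.0565)² = 0.00319
Total = 0.00409. Share from t = 0.00319/0.00409 = 0.779.

77.9%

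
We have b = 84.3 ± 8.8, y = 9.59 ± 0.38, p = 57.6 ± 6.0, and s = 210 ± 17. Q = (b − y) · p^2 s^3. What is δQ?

Let u = b − y = 74.7. δu = √(δb² + δy²) = √(77.4 + 0.144) = 8.81, so δu/u = 0.118.
Q is then a monomial in u, p, s:
δQ/Q = √((δu/u)² + (2·δp/p)² + (3·δs/s)²) = √(0.0139 + 0.0434 + 0.0590) = 0.341
Q = 2.3e+12, so δQ = 0.341 × 2.3e+12 = 7.83e+11.

7.83e+11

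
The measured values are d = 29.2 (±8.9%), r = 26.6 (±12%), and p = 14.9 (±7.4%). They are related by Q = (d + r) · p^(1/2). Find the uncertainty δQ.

Let u = d + r = 55.8. δu = √(δd² + δr²) = √(6.75 + 10.2) = 4.12, so δu/u = 0.0738.
Q is then a monomial in u, p:
δQ/Q = √((δu/u)² + (½·δp/p)²) = √(0.00544 + 0.00137) = 0.0825
Q = 215, so δQ = 0.0825 × 215 = 17.8.

17.8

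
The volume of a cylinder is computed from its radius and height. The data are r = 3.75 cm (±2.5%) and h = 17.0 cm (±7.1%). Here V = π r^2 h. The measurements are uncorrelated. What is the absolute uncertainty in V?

65.2 cm^3

For a monomial V ∝ r^2, h, fractional errors add in quadrature:
  (2·δr/r)² = (2×0.0250)² = 0.00250;  (1·δh/h)² = (1×0.0710)² = 0.00504
δV/V = √(0.00754) = 0.0868
V = 751 cm^3, so δV = 0.0868 × 751 = 65.2 cm^3.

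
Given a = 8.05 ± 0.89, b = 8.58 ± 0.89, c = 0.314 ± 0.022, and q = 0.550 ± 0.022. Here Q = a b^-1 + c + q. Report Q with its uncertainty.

Let p = a·b^-1 = 0.938. δp/p = √((1·δa/a)² + (-1·δb/b)²) = √(0.0122 + 0.0108) = 0.152, so δp = 0.142.
Q = p + c + q: δQ = √(δp² + δc² + δq²) = √(0.0202 + 0.000484 + 0.000484) = 0.146
Q = 1.80.

1.80 ± 0.146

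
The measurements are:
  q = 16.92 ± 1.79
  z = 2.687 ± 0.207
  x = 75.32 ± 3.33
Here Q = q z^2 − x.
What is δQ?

23.1

Let p = q·z^2 = 122.2. δp/p = √((1·δq/q)² + (2·δz/z)²) = √(0.0112 + 0.0237) = 0.187, so δp = 22.8.
Q = p − x: δQ = √(δp² + δx²) = √(521 + 11.1) = 23.1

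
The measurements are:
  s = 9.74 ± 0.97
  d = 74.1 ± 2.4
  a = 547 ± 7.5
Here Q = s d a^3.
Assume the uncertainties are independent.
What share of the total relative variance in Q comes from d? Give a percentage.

8.29%

(δQ/Q)² = (1·δs/s)² + (1·δd/d)² + (3·δa/a)²
  s term: (1×0.0996)² = 0.00992
  d term: (1×0.0324)² = 0.00105
  a term: (3×0.0137)² = 0.00169
Total = 0.0127. Share from d = 0.00105/0.0127 = 0.0829.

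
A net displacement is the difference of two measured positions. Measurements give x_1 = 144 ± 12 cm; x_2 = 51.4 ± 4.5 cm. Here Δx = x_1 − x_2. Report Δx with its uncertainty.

92.6 ± 12.8 cm

Absolute uncertainties add in quadrature for a linear combination:
  (δx_1)² = 144;  (δx_2)² = 20.2
δΔx = √(164) = 12.8 cm
Δx = 92.6 cm.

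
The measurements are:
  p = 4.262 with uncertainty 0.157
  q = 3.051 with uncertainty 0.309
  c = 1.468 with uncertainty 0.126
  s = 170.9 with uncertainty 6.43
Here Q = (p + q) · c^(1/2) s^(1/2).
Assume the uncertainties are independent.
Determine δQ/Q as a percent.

6.66%

Let u = p + q = 7.313. δu = √(δp² + δq²) = √(0.0246 + 0.0955) = 0.347, so δu/u = 0.0474.
Q is then a monomial in u, c, s:
δQ/Q = √((δu/u)² + (½·δc/c)² + (½·δs/s)²) = √(0.00225 + 0.00184 + 0.000354) = 0.0666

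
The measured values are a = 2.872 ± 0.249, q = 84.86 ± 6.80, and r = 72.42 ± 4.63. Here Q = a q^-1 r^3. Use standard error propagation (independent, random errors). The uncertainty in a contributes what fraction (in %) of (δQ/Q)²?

14.8%

(δQ/Q)² = (1·δa/a)² + (-1·δq/q)² + (3·δr/r)²
  a term: (1×0.0867)² = 0.00752
  q term: (-1×0.0801)² = 0.00642
  r term: (3×0.0639)² = 0.0368
Total = 0.0507. Share from a = 0.00752/0.0507 = 0.148.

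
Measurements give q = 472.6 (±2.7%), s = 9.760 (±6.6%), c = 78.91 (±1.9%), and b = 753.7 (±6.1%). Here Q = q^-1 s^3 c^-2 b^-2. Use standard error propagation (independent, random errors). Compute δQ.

1.32e-10

Products/powers → add relative errors in quadrature, weighted by exponent:
  (-1·δq/q)² = (-1×0.0270)² = 0.000729;  (3·δs/s)² = (3×0.0660)² = 0.0392;  (-2·δc/c)² = (-2×0.0190)² = 0.00144;  (-2·δb/b)² = (-2×0.0610)² = 0.0149
δQ/Q = √(0.0563) = 0.237
Q = 5.562e-10, so δQ = 0.237 × 5.562e-10 = 1.32e-10.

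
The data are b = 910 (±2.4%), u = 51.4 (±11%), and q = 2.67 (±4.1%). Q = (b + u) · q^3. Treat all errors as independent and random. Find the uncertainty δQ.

2290

Let w = b + u = 961. δw = √(δb² + δu²) = √(477 + 32.0) = 22.6, so δw/w = 0.0235.
Q is then a monomial in w, q:
δQ/Q = √((δw/w)² + (3·δq/q)²) = √(0.000551 + 0.0151) = 0.125
Q = 18300, so δQ = 0.125 × 18300 = 2290.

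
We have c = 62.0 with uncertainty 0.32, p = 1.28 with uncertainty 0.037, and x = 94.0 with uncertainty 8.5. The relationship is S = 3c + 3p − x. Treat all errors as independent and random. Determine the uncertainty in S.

8.55

For a sum/difference, combine absolute errors in quadrature:
  (3·δc)² = 0.922;  (3·δp)² = 0.0123;  (δx)² = 72.2
δS = √(73.2) = 8.55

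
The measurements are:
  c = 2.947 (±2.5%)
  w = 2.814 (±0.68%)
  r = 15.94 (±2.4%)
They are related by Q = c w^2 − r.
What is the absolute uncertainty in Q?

0.766

Let p = c·w^2 = 23.34. δp/p = √((1·δc/c)² + (2·δw/w)²) = √(0.000625 + 0.000185) = 0.0285, so δp = 0.664.
Q = p − r: δQ = √(δp² + δr²) = √(0.441 + 0.146) = 0.766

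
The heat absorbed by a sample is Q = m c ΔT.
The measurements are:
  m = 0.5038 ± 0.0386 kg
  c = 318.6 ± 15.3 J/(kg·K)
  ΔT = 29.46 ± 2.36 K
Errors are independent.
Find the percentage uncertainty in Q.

Since Q is a product/quotient, work with relative uncertainties:
  (1·δm/m)² = (1×0.0766)² = 0.00587;  (1·δc/c)² = (1×0.0480)² = 0.00231;  (1·δΔT/ΔT)² = (1×0.0801)² = 0.00642
δQ/Q = √(0.0146) = 0.121

12.1%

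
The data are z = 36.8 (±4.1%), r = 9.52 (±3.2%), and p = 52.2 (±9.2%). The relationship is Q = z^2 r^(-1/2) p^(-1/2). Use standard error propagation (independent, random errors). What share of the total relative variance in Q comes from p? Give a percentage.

(δQ/Q)² = (2·δz/z)² + (−½·δr/r)² + (−½·δp/p)²
  z term: (2×0.0410)² = 0.00672
  r term: (-0.5×0.0320)² = 0.000256
  p term: (-0.5×0.0920)² = 0.00212
Total = 0.00910. Share from p = 0.00212/0.00910 = 0.233.

23.3%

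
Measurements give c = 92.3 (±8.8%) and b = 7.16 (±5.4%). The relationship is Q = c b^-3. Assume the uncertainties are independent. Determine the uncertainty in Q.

Each factor contributes (exponent × relative error)² to (δQ/Q)²:
  (1·δc/c)² = (1×0.0880)² = 0.00774;  (-3·δb/b)² = (-3×0.0540)² = 0.0262
δQ/Q = √(0.0340) = 0.184
Q = 0.251, so δQ = 0.184 × 0.251 = 0.0464.

0.0464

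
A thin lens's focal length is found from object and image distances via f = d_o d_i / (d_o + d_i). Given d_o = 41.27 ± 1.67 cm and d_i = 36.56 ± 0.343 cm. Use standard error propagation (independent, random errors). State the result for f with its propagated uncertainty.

19.39 ± 0.381 cm

∂f/∂d_o = (d_i/(d_o+d_i))² = 0.221;  ∂f/∂d_i = (d_o/(d_o+d_i))² = 0.281
δf = √((∂f/∂d_o · δd_o)² + (∂f/∂d_i · δd_i)²) = √(0.136 + 0.00930) = 0.381 cm
f = 19.39 cm.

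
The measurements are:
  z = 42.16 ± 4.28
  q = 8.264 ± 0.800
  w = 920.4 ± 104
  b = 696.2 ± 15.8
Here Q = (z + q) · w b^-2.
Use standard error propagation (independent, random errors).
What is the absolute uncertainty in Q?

0.0143

Let u = z + q = 50.42. δu = √(δz² + δq²) = √(18.3 + 0.640) = 4.35, so δu/u = 0.0864.
Q is then a monomial in u, w, b:
δQ/Q = √((δu/u)² + (1·δw/w)² + (-2·δb/b)²) = √(0.00746 + 0.0128 + 0.00206) = 0.149
Q = 0.09575, so δQ = 0.149 × 0.09575 = 0.0143.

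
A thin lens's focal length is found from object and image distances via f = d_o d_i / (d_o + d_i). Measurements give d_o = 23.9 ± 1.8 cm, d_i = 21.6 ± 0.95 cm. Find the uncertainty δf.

∂f/∂d_o = (d_i/(d_o+d_i))² = 0.225;  ∂f/∂d_i = (d_o/(d_o+d_i))² = 0.276
δf = √((∂f/∂d_o · δd_o)² + (∂f/∂d_i · δd_i)²) = √(0.165 + 0.0687) = 0.483 cm

0.483 cm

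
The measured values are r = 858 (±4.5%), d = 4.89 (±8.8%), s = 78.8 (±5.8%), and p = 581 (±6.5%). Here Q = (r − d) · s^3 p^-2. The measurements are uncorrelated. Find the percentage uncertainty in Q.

Let u = r − d = 853. δu = √(δr² + δd²) = √(1490 + 0.185) = 38.6, so δu/u = 0.0453.
Q is then a monomial in u, s, p:
δQ/Q = √((δu/u)² + (3·δs/s)² + (-2·δp/p)²) = √(0.00205 + 0.0303 + 0.0169) = 0.222

22.2%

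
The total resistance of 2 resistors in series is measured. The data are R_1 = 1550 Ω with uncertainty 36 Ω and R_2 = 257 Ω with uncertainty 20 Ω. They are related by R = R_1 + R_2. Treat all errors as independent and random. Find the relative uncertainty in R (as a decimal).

For a sum/difference, combine absolute errors in quadrature:
  (δR_1)² = 1300;  (δR_2)² = 400
δR = √(1700) = 41.2 Ω
R = 1810 Ω, so δR/R = 41.2/1810 = 0.0228.

0.0228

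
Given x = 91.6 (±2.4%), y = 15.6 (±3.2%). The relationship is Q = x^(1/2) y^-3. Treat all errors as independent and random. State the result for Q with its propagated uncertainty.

Products/powers → add relative errors in quadrature, weighted by exponent:
  (½·δx/x)² = (0.5×0.0240)² = 0.000144;  (-3·δy/y)² = (-3×0.0320)² = 0.00922
δQ/Q = √(0.00936) = 0.0967
Q = 0.00252, so δQ = 0.0967 × 0.00252 = 0.000244.

0.00252 ± 0.000244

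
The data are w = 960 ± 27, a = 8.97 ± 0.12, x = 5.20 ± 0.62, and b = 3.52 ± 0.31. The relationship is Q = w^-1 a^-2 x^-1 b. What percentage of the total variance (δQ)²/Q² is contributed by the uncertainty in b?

(δQ/Q)² = (-1·δw/w)² + (-2·δa/a)² + (-1·δx/x)² + (1·δb/b)²
  w term: (-1×0.0281)² = 0.000791
  a term: (-2×0.0134)² = 0.000716
  x term: (-1×0.119)² = 0.0142
  b term: (1×0.0881)² = 0.00776
Total = 0.0235. Share from b = 0.00776/0.0235 = 0.330.

33.0%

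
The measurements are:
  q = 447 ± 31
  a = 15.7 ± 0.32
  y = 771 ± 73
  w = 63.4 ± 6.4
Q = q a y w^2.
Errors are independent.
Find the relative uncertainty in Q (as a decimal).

Each factor contributes (exponent × relative error)² to (δQ/Q)²:
  (1·δq/q)² = (1×0.0694)² = 0.00481;  (1·δa/a)² = (1×0.0204)² = 0.000415;  (1·δy/y)² = (1×0.0947)² = 0.00896;  (2·δw/w)² = (2×0.101)² = 0.0408
δQ/Q = √(0.0550) = 0.234

0.234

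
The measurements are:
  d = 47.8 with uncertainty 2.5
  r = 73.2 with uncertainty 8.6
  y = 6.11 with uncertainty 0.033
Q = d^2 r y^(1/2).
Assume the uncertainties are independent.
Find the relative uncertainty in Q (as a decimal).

Q is a product of powers, so relative uncertainties combine in quadrature:
  (2·δd/d)² = (2×0.0523)² = 0.0109;  (1·δr/r)² = (1×0.117)² = 0.0138;  (½·δy/y)² = (0.5×0.00540)² = 7.29e-06
δQ/Q = √(0.0248) = 0.157

0.157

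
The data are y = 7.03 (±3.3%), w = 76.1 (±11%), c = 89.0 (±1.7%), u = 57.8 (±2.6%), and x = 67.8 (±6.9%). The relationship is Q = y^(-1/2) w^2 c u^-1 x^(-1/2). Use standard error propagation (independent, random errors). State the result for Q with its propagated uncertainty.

Each factor contributes (exponent × relative error)² to (δQ/Q)²:
  (−½·δy/y)² = (-0.5×0.0330)² = 0.000272;  (2·δw/w)² = (2×0.110)² = 0.0484;  (1·δc/c)² = (1×0.0170)² = 0.000289;  (-1·δu/u)² = (-1×0.0260)² = 0.000676;  (−½·δx/x)² = (-0.5×0.0690)² = 0.00119
δQ/Q = √(0.0508) = 0.225
Q = 408, so δQ = 0.225 × 408 = 92.1.

408 ± 92.1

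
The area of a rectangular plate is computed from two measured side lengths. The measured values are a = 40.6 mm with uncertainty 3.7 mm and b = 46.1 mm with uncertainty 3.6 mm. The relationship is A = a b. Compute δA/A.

0.120

Relative error in a monomial: (δA/A)² = Σ (nᵢ · δxᵢ/xᵢ)².
  (1·δa/a)² = (1×0.0911)² = 0.00831;  (1·δb/b)² = (1×0.0781)² = 0.00610
δA/A = √(0.0144) = 0.120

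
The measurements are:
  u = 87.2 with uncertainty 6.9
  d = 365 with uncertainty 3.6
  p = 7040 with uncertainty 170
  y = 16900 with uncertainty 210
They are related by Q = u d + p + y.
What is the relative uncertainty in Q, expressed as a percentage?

4.58%

Let w = u·d = 31800. δw/w = √((1·δu/u)² + (1·δd/d)²) = √(0.00626 + 9.73e-05) = 0.0797, so δw = 2540.
Q = w + p + y: δQ = √(δw² + δp² + δy²) = √(6.44e+06 + 28900 + 44100) = 2550
Q = 55800, so δQ/Q = 2550/55800 = 0.0458.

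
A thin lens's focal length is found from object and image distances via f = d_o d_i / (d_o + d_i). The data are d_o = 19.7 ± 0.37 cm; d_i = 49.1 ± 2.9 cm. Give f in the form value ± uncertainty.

∂f/∂d_o = (d_i/(d_o+d_i))² = 0.509;  ∂f/∂d_i = (d_o/(d_o+d_i))² = 0.0820
δf = √((∂f/∂d_o · δd_o)² + (∂f/∂d_i · δd_i)²) = √(0.0355 + 0.0565) = 0.303 cm
f = 14.1 cm.

14.1 ± 0.303 cm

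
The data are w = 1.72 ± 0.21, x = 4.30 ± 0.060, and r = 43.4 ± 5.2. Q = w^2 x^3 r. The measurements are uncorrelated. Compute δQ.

2810

Each factor contributes (exponent × relative error)² to (δQ/Q)²:
  (2·δw/w)² = (2×0.122)² = 0.0596;  (3·δx/x)² = (3×0.0140)² = 0.00175;  (1·δr/r)² = (1×0.120)² = 0.0144
δQ/Q = √(0.0757) = 0.275
Q = 10200, so δQ = 0.275 × 10200 = 2810.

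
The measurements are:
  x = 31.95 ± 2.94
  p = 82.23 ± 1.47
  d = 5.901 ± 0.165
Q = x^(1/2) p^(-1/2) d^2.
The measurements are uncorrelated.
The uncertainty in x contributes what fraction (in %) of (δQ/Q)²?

39.8%

(δQ/Q)² = (½·δx/x)² + (−½·δp/p)² + (2·δd/d)²
  x term: (0.5×0.0920)² = 0.00212
  p term: (-0.5×0.0179)² = 7.99e-05
  d term: (2×0.0280)² = 0.00313
Total = 0.00532. Share from x = 0.00212/0.00532 = 0.398.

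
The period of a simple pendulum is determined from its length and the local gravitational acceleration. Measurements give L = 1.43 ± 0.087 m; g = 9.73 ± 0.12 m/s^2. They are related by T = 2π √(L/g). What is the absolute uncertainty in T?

0.0748 s

Each factor contributes (exponent × relative error)² to (δT/T)²:
  (½·δL/L)² = (0.5×0.0608)² = 0.000925;  (−½·δg/g)² = (-0.5×0.0123)² = 3.8e-05
δT/T = √(0.000963) = 0.0310
T = 2.41 s, so δT = 0.0310 × 2.41 = 0.0748 s.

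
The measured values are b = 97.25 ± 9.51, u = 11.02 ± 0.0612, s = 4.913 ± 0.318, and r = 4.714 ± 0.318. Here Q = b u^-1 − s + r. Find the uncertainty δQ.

Let p = b·u^-1 = 8.825. δp/p = √((1·δb/b)² + (-1·δu/u)²) = √(0.00956 + 3.08e-05) = 0.0979, so δp = 0.864.
Q = p − s + r: δQ = √(δp² + δs² + δr²) = √(0.747 + 0.101 + 0.101) = 0.974

0.974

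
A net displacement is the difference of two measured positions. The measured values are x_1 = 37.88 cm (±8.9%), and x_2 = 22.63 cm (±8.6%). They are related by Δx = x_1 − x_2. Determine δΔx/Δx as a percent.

25.5%

For a sum/difference, combine absolute errors in quadrature:
  (δx_1)² = 11.4;  (δx_2)² = 3.79
δΔx = √(15.2) = 3.89 cm
Δx = 15.25 cm, so δΔx/Δx = 3.89/15.25 = 0.255.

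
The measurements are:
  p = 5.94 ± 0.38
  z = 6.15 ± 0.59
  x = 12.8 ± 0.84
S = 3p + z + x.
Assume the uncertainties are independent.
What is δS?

1.53

Absolute uncertainties add in quadrature for a linear combination:
  (3·δp)² = 1.30;  (δz)² = 0.348;  (δx)² = 0.706
δS = √(2.35) = 1.53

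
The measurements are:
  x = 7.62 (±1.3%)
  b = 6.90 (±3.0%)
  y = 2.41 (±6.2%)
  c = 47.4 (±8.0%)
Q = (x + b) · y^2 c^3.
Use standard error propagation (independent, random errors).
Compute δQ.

Let u = x + b = 14.5. δu = √(δx² + δb²) = √(0.00981 + 0.0428) = 0.229, so δu/u = 0.0158.
Q is then a monomial in u, y, c:
δQ/Q = √((δu/u)² + (2·δy/y)² + (3·δc/c)²) = √(0.000250 + 0.0154 + 0.0576) = 0.271
Q = 8.98e+06, so δQ = 0.271 × 8.98e+06 = 2.43e+06.

2.43e+06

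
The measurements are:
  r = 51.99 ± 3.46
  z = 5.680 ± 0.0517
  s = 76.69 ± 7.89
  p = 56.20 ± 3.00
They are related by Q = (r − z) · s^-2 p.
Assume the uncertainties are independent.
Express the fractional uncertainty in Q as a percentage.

22.5%

Let u = r − z = 46.31. δu = √(δr² + δz²) = √(12.0 + 0.00267) = 3.46, so δu/u = 0.0747.
Q is then a monomial in u, s, p:
δQ/Q = √((δu/u)² + (-2·δs/s)² + (1·δp/p)²) = √(0.00558 + 0.0423 + 0.00285) = 0.225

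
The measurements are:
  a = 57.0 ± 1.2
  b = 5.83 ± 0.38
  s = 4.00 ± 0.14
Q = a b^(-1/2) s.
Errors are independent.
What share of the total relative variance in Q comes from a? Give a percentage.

16.2%

(δQ/Q)² = (1·δa/a)² + (−½·δb/b)² + (1·δs/s)²
  a term: (1×0.0211)² = 0.000443
  b term: (-0.5×0.0652)² = 0.00106
  s term: (1×0.0350)² = 0.00123
Total = 0.00273. Share from a = 0.000443/0.00273 = 0.162.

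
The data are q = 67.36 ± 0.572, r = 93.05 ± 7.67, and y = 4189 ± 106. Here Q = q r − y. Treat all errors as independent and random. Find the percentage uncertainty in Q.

25.5%

Let p = q·r = 6268. δp/p = √((1·δq/q)² + (1·δr/r)²) = √(7.21e-05 + 0.00679) = 0.0829, so δp = 519.
Q = p − y: δQ = √(δp² + δy²) = √(2.7e+05 + 11200) = 530
Q = 2079, so δQ/Q = 530/2079 = 0.255.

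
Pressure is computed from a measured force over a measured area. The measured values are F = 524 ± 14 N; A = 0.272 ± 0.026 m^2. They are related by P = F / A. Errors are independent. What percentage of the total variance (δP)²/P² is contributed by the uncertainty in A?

(δP/P)² = (1·δF/F)² + (-1·δA/A)²
  F term: (1×0.0267)² = 0.000714
  A term: (-1×0.0956)² = 0.00914
Total = 0.00985. Share from A = 0.00914/0.00985 = 0.928.

92.8%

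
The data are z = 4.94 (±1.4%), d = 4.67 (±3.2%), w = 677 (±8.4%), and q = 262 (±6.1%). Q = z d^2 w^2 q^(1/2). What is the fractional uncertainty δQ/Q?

For a monomial Q ∝ z, d^2, w^2, q^(1/2), fractional errors add in quadrature:
  (1·δz/z)² = (1×0.0140)² = 0.000196;  (2·δd/d)² = (2×0.0320)² = 0.00410;  (2·δw/w)² = (2×0.0840)² = 0.0282;  (½·δq/q)² = (0.5×0.0610)² = 0.000930
δQ/Q = √(0.0334) = 0.183

0.183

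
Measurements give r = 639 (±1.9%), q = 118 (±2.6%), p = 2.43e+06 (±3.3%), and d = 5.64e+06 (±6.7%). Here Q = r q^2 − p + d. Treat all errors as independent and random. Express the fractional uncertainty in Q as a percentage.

5.17%

Let w = r·q^2 = 8.9e+06. δw/w = √((1·δr/r)² + (2·δq/q)²) = √(0.000361 + 0.00270) = 0.0554, so δw = 4.93e+05.
Q = w − p + d: δQ = √(δw² + δp² + δd²) = √(2.43e+11 + 6.43e+09 + 1.43e+11) = 6.26e+05
Q = 1.21e+07, so δQ/Q = 6.26e+05/1.21e+07 = 0.0517.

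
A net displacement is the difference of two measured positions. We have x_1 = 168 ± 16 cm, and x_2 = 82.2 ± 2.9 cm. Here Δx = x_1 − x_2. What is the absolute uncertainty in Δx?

For a sum/difference, combine absolute errors in quadrature:
  (δx_1)² = 256;  (δx_2)² = 8.41
δΔx = √(264) = 16.3 cm

16.3 cm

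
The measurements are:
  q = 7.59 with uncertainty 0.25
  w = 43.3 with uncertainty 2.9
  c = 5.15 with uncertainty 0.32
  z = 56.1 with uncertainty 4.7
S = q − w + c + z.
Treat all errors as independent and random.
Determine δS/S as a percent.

Each term contributes (cᵢ δxᵢ)² to (δS)²:
  (δq)² = 0.0625;  (δw)² = 8.41;  (δc)² = 0.102;  (δz)² = 22.1
δS = √(30.7) = 5.54
S = 25.5, so δS/S = 5.54/25.5 = 0.217.

21.7%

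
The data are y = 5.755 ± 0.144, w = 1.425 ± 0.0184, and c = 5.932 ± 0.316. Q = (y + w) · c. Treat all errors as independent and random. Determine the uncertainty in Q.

2.43

Let u = y + w = 7.180. δu = √(δy² + δw²) = √(0.0207 + 0.000339) = 0.145, so δu/u = 0.0202.
Q is then a monomial in u, c:
δQ/Q = √((δu/u)² + (1·δc/c)²) = √(0.000409 + 0.00284) = 0.0570
Q = 42.59, so δQ = 0.0570 × 42.59 = 2.43.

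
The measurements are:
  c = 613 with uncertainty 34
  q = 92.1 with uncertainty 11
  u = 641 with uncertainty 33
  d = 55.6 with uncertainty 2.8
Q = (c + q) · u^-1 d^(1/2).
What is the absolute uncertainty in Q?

0.628

Let w = c + q = 705. δw = √(δc² + δq²) = √(1160 + 121) = 35.7, so δw/w = 0.0507.
Q is then a monomial in w, u, d:
δQ/Q = √((δw/w)² + (-1·δu/u)² + (½·δd/d)²) = √(0.00257 + 0.00265 + 0.000634) = 0.0765
Q = 8.20, so δQ = 0.0765 × 8.20 = 0.628.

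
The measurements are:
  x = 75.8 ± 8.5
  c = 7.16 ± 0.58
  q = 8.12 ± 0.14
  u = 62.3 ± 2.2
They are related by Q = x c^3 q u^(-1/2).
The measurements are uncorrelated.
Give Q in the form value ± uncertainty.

For a monomial Q ∝ x, c^3, q, u^(-1/2), fractional errors add in quadrature:
  (1·δx/x)² = (1×0.112)² = 0.0126;  (3·δc/c)² = (3×0.0810)² = 0.0591;  (1·δq/q)² = (1×0.0172)² = 0.000297;  (−½·δu/u)² = (-0.5×0.0353)² = 0.000312
δQ/Q = √(0.0722) = 0.269
Q = 28600, so δQ = 0.269 × 28600 = 7690.

28600 ± 7690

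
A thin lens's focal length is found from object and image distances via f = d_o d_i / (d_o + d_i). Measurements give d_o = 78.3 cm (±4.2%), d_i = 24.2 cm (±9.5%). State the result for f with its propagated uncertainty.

18.5 ± 1.35 cm

∂f/∂d_o = (d_i/(d_o+d_i))² = 0.0557;  ∂f/∂d_i = (d_o/(d_o+d_i))² = 0.584
δf = √((∂f/∂d_o · δd_o)² + (∂f/∂d_i · δd_i)²) = √(0.0336 + 1.80) = 1.35 cm
f = 18.5 cm.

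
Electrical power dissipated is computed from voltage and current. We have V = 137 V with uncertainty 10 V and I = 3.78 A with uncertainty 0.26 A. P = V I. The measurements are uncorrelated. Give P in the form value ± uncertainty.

518 ± 51.9 W

Each factor contributes (exponent × relative error)² to (δP/P)²:
  (1·δV/V)² = (1×0.0730)² = 0.00533;  (1·δI/I)² = (1×0.0688)² = 0.00473
δP/P = √(0.0101) = 0.100
P = 518 W, so δP = 0.100 × 518 = 51.9 W.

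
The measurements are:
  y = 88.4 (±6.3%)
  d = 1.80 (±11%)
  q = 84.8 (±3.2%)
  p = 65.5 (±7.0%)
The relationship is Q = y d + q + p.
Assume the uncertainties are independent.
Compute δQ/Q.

0.0674

Let w = y·d = 159. δw/w = √((1·δy/y)² + (1·δd/d)²) = √(0.00397 + 0.0121) = 0.127, so δw = 20.2.
Q = w + q + p: δQ = √(δw² + δq² + δp²) = √(407 + 7.36 + 21.0) = 20.9
Q = 309, so δQ/Q = 20.9/309 = 0.0674.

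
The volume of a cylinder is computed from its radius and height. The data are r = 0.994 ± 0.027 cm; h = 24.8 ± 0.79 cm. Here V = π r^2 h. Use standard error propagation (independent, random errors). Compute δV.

4.85 cm^3

V is a product of powers, so relative uncertainties combine in quadrature:
  (2·δr/r)² = (2×0.0272)² = 0.00295;  (1·δh/h)² = (1×0.0319)² = 0.00101
δV/V = √(0.00397) = 0.0630
V = 77.0 cm^3, so δV = 0.0630 × 77.0 = 4.85 cm^3.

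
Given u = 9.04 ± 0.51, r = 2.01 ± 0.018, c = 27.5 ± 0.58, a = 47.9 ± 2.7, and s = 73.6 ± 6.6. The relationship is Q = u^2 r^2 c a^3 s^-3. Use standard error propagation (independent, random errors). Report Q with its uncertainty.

2500 ± 847

For a monomial Q ∝ u^2, r^2, c, a^3, s^-3, fractional errors add in quadrature:
  (2·δu/u)² = (2×0.0564)² = 0.0127;  (2·δr/r)² = (2×0.00896)² = 0.000321;  (1·δc/c)² = (1×0.0211)² = 0.000445;  (3·δa/a)² = (3×0.0564)² = 0.0286;  (-3·δs/s)² = (-3×0.0897)² = 0.0724
δQ/Q = √(0.114) = 0.338
Q = 2500, so δQ = 0.338 × 2500 = 847.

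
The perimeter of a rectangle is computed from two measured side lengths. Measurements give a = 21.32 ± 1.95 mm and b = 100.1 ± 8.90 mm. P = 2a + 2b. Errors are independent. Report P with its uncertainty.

Sums and differences: (δP)² = Σ (cᵢ δxᵢ)².
  (2·δa)² = 15.2;  (2·δb)² = 317
δP = √(332) = 18.2 mm
P = 242.8 mm.

242.8 ± 18.2 mm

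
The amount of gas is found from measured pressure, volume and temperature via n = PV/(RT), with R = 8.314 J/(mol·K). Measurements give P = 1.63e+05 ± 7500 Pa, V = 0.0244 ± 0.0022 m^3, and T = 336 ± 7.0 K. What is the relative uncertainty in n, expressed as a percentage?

For a monomial n ∝ P, V, T^-1, fractional errors add in quadrature:
  (1·δP/P)² = (1×0.0460)² = 0.00212;  (1·δV/V)² = (1×0.0902)² = 0.00813;  (-1·δT/T)² = (-1×0.0208)² = 0.000434
δn/n = √(0.0107) = 0.103

10.3%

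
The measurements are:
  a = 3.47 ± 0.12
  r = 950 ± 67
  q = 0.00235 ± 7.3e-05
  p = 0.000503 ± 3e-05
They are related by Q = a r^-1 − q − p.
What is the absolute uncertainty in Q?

Let w = a·r^-1 = 0.00365. δw/w = √((1·δa/a)² + (-1·δr/r)²) = √(0.00120 + 0.00497) = 0.0785, so δw = 0.000287.
Q = w − q − p: δQ = √(δw² + δq² + δp²) = √(8.23e-08 + 5.33e-09 + 9e-10) = 0.000298

0.000298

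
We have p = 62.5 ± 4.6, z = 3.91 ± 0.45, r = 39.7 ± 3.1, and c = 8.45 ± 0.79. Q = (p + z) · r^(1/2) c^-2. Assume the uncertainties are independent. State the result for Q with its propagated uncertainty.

5.86 ± 1.19

Let u = p + z = 66.4. δu = √(δp² + δz²) = √(21.2 + 0.203) = 4.62, so δu/u = 0.0696.
Q is then a monomial in u, r, c:
δQ/Q = √((δu/u)² + (½·δr/r)² + (-2·δc/c)²) = √(0.00484 + 0.00152 + 0.0350) = 0.203
Q = 5.86, so δQ = 0.203 × 5.86 = 1.19.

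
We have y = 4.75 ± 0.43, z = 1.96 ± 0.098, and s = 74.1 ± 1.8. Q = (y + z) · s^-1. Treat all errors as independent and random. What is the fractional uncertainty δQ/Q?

0.0701

Let u = y + z = 6.71. δu = √(δy² + δz²) = √(0.185 + 0.00960) = 0.441, so δu/u = 0.0657.
Q is then a monomial in u, s:
δQ/Q = √((δu/u)² + (-1·δs/s)²) = √(0.00432 + 0.000590) = 0.0701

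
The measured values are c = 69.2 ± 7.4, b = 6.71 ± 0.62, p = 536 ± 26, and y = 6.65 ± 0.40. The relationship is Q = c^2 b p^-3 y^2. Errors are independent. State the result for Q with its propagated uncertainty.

Since Q is a product/quotient, work with relative uncertainties:
  (2·δc/c)² = (2×0.107)² = 0.0457;  (1·δb/b)² = (1×0.0924)² = 0.00854;  (-3·δp/p)² = (-3×0.0485)² = 0.0212;  (2·δy/y)² = (2×0.0602)² = 0.0145
δQ/Q = √(0.0899) = 0.300
Q = 0.00923, so δQ = 0.300 × 0.00923 = 0.00277.

0.00923 ± 0.00277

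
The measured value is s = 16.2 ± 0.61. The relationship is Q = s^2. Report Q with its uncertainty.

262 ± 19.8

Each factor contributes (exponent × relative error)² to (δQ/Q)²:
  (2·δs/s)² = (2×0.0377)² = 0.00567
δQ/Q = √(0.00567) = 0.0753
Q = 262, so δQ = 0.0753 × 262 = 19.8.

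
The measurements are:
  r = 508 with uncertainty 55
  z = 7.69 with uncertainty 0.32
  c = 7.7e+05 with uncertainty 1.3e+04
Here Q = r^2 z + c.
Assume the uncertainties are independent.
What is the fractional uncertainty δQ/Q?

0.159

Let p = r^2·z = 1.98e+06. δp/p = √((2·δr/r)² + (1·δz/z)²) = √(0.0469 + 0.00173) = 0.220, so δp = 4.38e+05.
Q = p + c: δQ = √(δp² + δc²) = √(1.91e+11 + 1.69e+08) = 4.38e+05
Q = 2.75e+06, so δQ/Q = 4.38e+05/2.75e+06 = 0.159.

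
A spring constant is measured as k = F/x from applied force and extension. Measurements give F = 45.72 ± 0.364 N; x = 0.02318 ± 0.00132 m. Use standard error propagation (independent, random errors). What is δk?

Each factor contributes (exponent × relative error)² to (δk/k)²:
  (1·δF/F)² = (1×0.00796)² = 6.34e-05;  (-1·δx/x)² = (-1×0.0569)² = 0.00324
δk/k = √(0.00331) = 0.0575
k = 1972 N/m, so δk = 0.0575 × 1972 = 113 N/m.

113 N/m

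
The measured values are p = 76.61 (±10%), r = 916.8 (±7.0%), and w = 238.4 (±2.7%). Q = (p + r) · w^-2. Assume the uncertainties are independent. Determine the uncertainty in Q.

0.00148

Let u = p + r = 993.4. δu = √(δp² + δr²) = √(58.7 + 4120) = 64.6, so δu/u = 0.0651.
Q is then a monomial in u, w:
δQ/Q = √((δu/u)² + (-2·δw/w)²) = √(0.00423 + 0.00292) = 0.0846
Q = 0.01748, so δQ = 0.0846 × 0.01748 = 0.00148.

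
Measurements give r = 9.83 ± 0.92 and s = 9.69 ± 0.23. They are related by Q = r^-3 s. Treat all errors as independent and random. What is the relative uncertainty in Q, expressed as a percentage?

28.2%

Since Q is a product/quotient, work with relative uncertainties:
  (-3·δr/r)² = (-3×0.0936)² = 0.0788;  (1·δs/s)² = (1×0.0237)² = 0.000563
δQ/Q = √(0.0794) = 0.282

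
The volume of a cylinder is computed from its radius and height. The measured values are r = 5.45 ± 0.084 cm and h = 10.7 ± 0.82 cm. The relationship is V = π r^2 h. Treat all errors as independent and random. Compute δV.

82.5 cm^3

Since V is a product/quotient, work with relative uncertainties:
  (2·δr/r)² = (2×0.0154)² = 0.000950;  (1·δh/h)² = (1×0.0766)² = 0.00587
δV/V = √(0.00682) = 0.0826
V = 998 cm^3, so δV = 0.0826 × 998 = 82.5 cm^3.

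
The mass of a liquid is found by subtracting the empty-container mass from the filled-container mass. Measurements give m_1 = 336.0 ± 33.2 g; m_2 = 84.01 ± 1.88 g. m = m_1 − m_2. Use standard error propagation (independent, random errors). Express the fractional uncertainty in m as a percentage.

Absolute uncertainties add in quadrature for a linear combination:
  (δm_1)² = 1100;  (δm_2)² = 3.53
δm = √(1110) = 33.3 g
m = 252.0 g, so δm/m = 33.3/252.0 = 0.132.

13.2%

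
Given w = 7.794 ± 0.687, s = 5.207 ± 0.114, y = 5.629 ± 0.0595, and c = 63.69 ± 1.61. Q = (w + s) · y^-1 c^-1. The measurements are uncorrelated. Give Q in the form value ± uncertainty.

Let u = w + s = 13.00. δu = √(δw² + δs²) = √(0.472 + 0.0130) = 0.696, so δu/u = 0.0536.
Q is then a monomial in u, y, c:
δQ/Q = √((δu/u)² + (-1·δy/y)² + (-1·δc/c)²) = √(0.00287 + 0.000112 + 0.000639) = 0.0602
Q = 0.03626, so δQ = 0.0602 × 0.03626 = 0.00218.

0.03626 ± 0.00218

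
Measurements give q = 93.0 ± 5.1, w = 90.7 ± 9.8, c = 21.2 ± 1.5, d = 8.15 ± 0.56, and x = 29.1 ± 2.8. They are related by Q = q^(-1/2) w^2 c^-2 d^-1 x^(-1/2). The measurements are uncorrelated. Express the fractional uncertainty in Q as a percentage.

27.3%

Relative error in a monomial: (δQ/Q)² = Σ (nᵢ · δxᵢ/xᵢ)².
  (−½·δq/q)² = (-0.5×0.0548)² = 0.000752;  (2·δw/w)² = (2×0.108)² = 0.0467;  (-2·δc/c)² = (-2×0.0708)² = 0.0200;  (-1·δd/d)² = (-1×0.0687)² = 0.00472;  (−½·δx/x)² = (-0.5×0.0962)² = 0.00231
δQ/Q = √(0.0745) = 0.273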